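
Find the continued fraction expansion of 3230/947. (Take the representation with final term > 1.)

[3; 2, 2, 3, 3, 5, 3]

3230 = 3×947 + 389
947 = 2×389 + 169
389 = 2×169 + 51
169 = 3×51 + 16
51 = 3×16 + 3
16 = 5×3 + 1
3 = 3×1 + 0  (stop)
So 3230/947 = [3; 2, 2, 3, 3, 5, 3].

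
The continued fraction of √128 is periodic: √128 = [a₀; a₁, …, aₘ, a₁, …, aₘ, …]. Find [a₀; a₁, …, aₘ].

[11; 3, 5, 3, 22]

a₀ = ⌊√128⌋ = 11.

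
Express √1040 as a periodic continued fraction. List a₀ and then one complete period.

a₀ = ⌊√1040⌋ = 32.
With m₀=0, d₀=1 and mₖ₊₁ = dₖaₖ − mₖ, dₖ₊₁ = (n − mₖ₊₁²)/dₖ, aₖ₊₁ = ⌊(a₀+mₖ₊₁)/dₖ₊₁⌋:
  k=1: m=32, d=16, a=4
  k=2: m=32, d=1, a=64
d=1 and a=2a₀=64 at k=2, so the next step gives (m, d) = (32, 16) again — its k=1 value — and the period has length 2.

[32; 4, 64]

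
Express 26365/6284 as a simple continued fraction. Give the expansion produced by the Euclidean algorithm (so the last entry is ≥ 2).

[4; 5, 8, 1, 5, 3, 7]

26365 = 4·6284 + 1229
6284 = 5·1229 + 139
1229 = 8·139 + 117
139 = 1·117 + 22
117 = 5·22 + 7
22 = 3·7 + 1
7 = 7·1 + 0  (stop)
So 26365/6284 = [4; 5, 8, 1, 5, 3, 7].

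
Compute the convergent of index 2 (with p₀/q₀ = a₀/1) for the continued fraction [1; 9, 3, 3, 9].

Using pₖ = aₖpₖ₋₁ + pₖ₋₂, qₖ = aₖqₖ₋₁ + qₖ₋₂ (with p₋₁=1, p₋₂=0, q₋₁=0, q₋₂=1):
  k=0: a=1, p=1, q=1
  k=1: a=9, p=10, q=9
  k=2: a=3, p=31, q=28

31/28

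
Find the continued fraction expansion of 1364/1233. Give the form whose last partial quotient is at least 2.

[1; 9, 2, 2, 2, 1, 7]

1364 = 1·1233 + 131
1233 = 9·131 + 54
131 = 2·54 + 23
54 = 2·23 + 8
23 = 2·8 + 7
8 = 1·7 + 1
7 = 7·1 + 0  (stop)
So 1364/1233 = [1; 9, 2, 2, 2, 1, 7].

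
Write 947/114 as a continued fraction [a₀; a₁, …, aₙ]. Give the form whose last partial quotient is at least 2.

[8; 3, 3, 1, 8]

947 = 8×114 + 35
114 = 3×35 + 9
35 = 3×9 + 8
9 = 1×8 + 1
8 = 8×1 + 0  (stop)
So 947/114 = [8; 3, 3, 1, 8].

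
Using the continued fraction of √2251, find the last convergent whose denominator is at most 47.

427/9

√2251 = [47; 2, 4, 47, 4, 2, 94, …] (period length 6).
Convergents:
  p_0/q_0 = 47/1
  p_1/q_1 = 95/2
  p_2/q_2 = 427/9
  p_3/q_3 = 20164/425
q_2 = 9 ≤ 47 < 425 = q_3, so the answer is 427/9.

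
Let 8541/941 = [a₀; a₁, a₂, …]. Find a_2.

14

8541 = 9·941 + 72   →  a_0 = 9
941 = 13·72 + 5   →  a_1 = 13
72 = 14·5 + 2   →  a_2 = 14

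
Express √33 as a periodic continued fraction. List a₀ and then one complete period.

a₀ = ⌊√33⌋ = 5.
With m₀=0, d₀=1 and mₖ₊₁ = dₖaₖ − mₖ, dₖ₊₁ = (n − mₖ₊₁²)/dₖ, aₖ₊₁ = ⌊(a₀+mₖ₊₁)/dₖ₊₁⌋:
  k=1: m=5, d=8, a=1
  k=2: m=3, d=3, a=2
  k=3: m=3, d=8, a=1
  k=4: m=5, d=1, a=10
d=1 and a=2a₀=10 at k=4, so the next step gives (m, d) = (5, 8) again — its k=1 value — and the period has length 4.

[5; 1, 2, 1, 10]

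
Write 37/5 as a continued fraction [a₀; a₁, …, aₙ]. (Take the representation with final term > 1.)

[7; 2, 2]

37 = 7×5 + 2
5 = 2×2 + 1
2 = 2×1 + 0  (stop)
So 37/5 = [7; 2, 2].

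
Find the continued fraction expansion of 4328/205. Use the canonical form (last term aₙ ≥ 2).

[21; 8, 1, 10, 2]

4328 = 21*205 + 23
205 = 8*23 + 21
23 = 1*21 + 2
21 = 10*2 + 1
2 = 2*1 + 0  (stop)
So 4328/205 = [21; 8, 1, 10, 2].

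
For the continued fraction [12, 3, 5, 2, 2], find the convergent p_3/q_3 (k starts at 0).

431/35

Using pₖ = aₖpₖ₋₁ + pₖ₋₂, qₖ = aₖqₖ₋₁ + qₖ₋₂ (with p₋₁=1, p₋₂=0, q₋₁=0, q₋₂=1):
  k=0: a=12, p=12, q=1
  k=1: a=3, p=37, q=3
  k=2: a=5, p=197, q=16
  k=3: a=2, p=431, q=35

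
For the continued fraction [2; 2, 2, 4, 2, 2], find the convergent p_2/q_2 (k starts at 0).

12/5

Using pₖ = aₖpₖ₋₁ + pₖ₋₂, qₖ = aₖqₖ₋₁ + qₖ₋₂ (with p₋₁=1, p₋₂=0, q₋₁=0, q₋₂=1):
  k=0: a=2, p=2, q=1
  k=1: a=2, p=5, q=2
  k=2: a=2, p=12, q=5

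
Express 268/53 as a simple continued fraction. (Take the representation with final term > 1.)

268 = 5×53 + 3
53 = 17×3 + 2
3 = 1×2 + 1
2 = 2×1 + 0  (stop)
So 268/53 = [5; 17, 1, 2].

[5; 17, 1, 2]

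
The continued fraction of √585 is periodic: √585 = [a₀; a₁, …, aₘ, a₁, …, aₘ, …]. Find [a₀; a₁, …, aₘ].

a₀ = ⌊√585⌋ = 24.
With m₀=0, d₀=1 and mₖ₊₁ = dₖaₖ − mₖ, dₖ₊₁ = (n − mₖ₊₁²)/dₖ, aₖ₊₁ = ⌊(a₀+mₖ₊₁)/dₖ₊₁⌋:
  k=1: m=24, d=9, a=5
  k=2: m=21, d=16, a=2
  k=3: m=11, d=29, a=1
  k=4: m=18, d=9, a=4
  k=5: m=18, d=29, a=1
  k=6: m=11, d=16, a=2
  k=7: m=21, d=9, a=5
  k=8: m=24, d=1, a=48
d=1 and a=2a₀=48 at k=8, so the next step gives (m, d) = (24, 9) again — its k=1 value — and the period has length 8.

[24; 5, 2, 1, 4, 1, 2, 5, 48]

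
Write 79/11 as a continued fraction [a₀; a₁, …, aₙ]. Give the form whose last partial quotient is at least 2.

79 = 7×11 + 2
11 = 5×2 + 1
2 = 2×1 + 0  (stop)
So 79/11 = [7; 5, 2].

[7; 5, 2]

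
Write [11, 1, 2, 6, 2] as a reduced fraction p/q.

Fold from the inside: start with 2/1.
  6 + 1/2 = 13/2
  2 + 2/13 = 28/13
  1 + 13/28 = 41/28
  11 + 28/41 = 479/41

479/41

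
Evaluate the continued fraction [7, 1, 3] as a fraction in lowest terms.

Fold from the inside: start with 3/1.
  1 + 1/3 = 4/3
  7 + 3/4 = 31/4

31/4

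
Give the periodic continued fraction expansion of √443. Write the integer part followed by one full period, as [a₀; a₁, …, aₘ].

a₀ = ⌊√443⌋ = 21.
With m₀=0, d₀=1 and mₖ₊₁ = dₖaₖ − mₖ, dₖ₊₁ = (n − mₖ₊₁²)/dₖ, aₖ₊₁ = ⌊(a₀+mₖ₊₁)/dₖ₊₁⌋:
  k=1: m=21, d=2, a=21
  k=2: m=21, d=1, a=42
d=1 and a=2a₀=42 at k=2, so the next step gives (m, d) = (21, 2) again — its k=1 value — and the period has length 2.

[21; 21, 42]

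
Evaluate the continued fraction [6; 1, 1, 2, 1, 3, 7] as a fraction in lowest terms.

Fold from the inside: start with 7/1.
  3 + 1/7 = 22/7
  1 + 7/22 = 29/22
  2 + 22/29 = 80/29
  1 + 29/80 = 109/80
  1 + 80/109 = 189/109
  6 + 109/189 = 1243/189

1243/189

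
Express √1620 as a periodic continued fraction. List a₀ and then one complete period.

[40; 4, 80]

a₀ = ⌊√1620⌋ = 40.
With m₀=0, d₀=1 and mₖ₊₁ = dₖaₖ − mₖ, dₖ₊₁ = (n − mₖ₊₁²)/dₖ, aₖ₊₁ = ⌊(a₀+mₖ₊₁)/dₖ₊₁⌋:
  k=1: m=40, d=20, a=4
  k=2: m=40, d=1, a=80
d=1 and a=2a₀=80 at k=2, so the next step gives (m, d) = (40, 20) again — its k=1 value — and the period has length 2.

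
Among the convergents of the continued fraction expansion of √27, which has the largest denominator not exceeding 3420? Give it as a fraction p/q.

√27 = [5; 5, 10, …] (period length 2).
Convergents:
  p_0/q_0 = 5/1
  p_1/q_1 = 26/5
  p_2/q_2 = 265/51
  p_3/q_3 = 1351/260
  p_4/q_4 = 13775/2651
  p_5/q_5 = 70226/13515
q_4 = 2651 ≤ 3420 < 13515 = q_5, so the answer is 13775/2651.

13775/2651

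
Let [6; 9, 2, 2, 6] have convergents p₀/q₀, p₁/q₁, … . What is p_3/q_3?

Using pₖ = aₖpₖ₋₁ + pₖ₋₂, qₖ = aₖqₖ₋₁ + qₖ₋₂ (with p₋₁=1, p₋₂=0, q₋₁=0, q₋₂=1):
  k=0: a=6, p=6, q=1
  k=1: a=9, p=55, q=9
  k=2: a=2, p=116, q=19
  k=3: a=2, p=287, q=47

287/47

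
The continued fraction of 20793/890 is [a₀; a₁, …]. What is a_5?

3

20793 = 23·890 + 323   →  a_0 = 23
890 = 2·323 + 244   →  a_1 = 2
323 = 1·244 + 79   →  a_2 = 1
244 = 3·79 + 7   →  a_3 = 3
79 = 11·7 + 2   →  a_4 = 11
7 = 3·2 + 1   →  a_5 = 3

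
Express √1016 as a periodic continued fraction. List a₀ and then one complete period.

[31; 1, 6, 1, 62]

a₀ = ⌊√1016⌋ = 31.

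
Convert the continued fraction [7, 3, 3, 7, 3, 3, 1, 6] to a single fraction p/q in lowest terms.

Fold from the inside: start with 6/1.
  1 + 1/6 = 7/6
  3 + 6/7 = 27/7
  3 + 7/27 = 88/27
  7 + 27/88 = 643/88
  3 + 88/643 = 2017/643
  3 + 643/2017 = 6694/2017
  7 + 2017/6694 = 48875/6694

48875/6694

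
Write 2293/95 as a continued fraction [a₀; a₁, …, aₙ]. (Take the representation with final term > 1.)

[24; 7, 3, 4]

2293 = 24*95 + 13
95 = 7*13 + 4
13 = 3*4 + 1
4 = 4*1 + 0  (stop)
So 2293/95 = [24; 7, 3, 4].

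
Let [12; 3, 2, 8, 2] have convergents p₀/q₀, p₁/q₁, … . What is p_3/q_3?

725/59

Using pₖ = aₖpₖ₋₁ + pₖ₋₂, qₖ = aₖqₖ₋₁ + qₖ₋₂ (with p₋₁=1, p₋₂=0, q₋₁=0, q₋₂=1):
  k=0: a=12, p=12, q=1
  k=1: a=3, p=37, q=3
  k=2: a=2, p=86, q=7
  k=3: a=8, p=725, q=59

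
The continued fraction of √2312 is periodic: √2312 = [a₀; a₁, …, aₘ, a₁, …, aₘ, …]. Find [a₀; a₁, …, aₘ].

[48; 12, 96]

a₀ = ⌊√2312⌋ = 48.
With m₀=0, d₀=1 and mₖ₊₁ = dₖaₖ − mₖ, dₖ₊₁ = (n − mₖ₊₁²)/dₖ, aₖ₊₁ = ⌊(a₀+mₖ₊₁)/dₖ₊₁⌋:
  k=1: m=48, d=8, a=12
  k=2: m=48, d=1, a=96
d=1 and a=2a₀=96 at k=2, so the next step gives (m, d) = (48, 8) again — its k=1 value — and the period has length 2.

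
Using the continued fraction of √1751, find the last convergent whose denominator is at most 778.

29417/703

√1751 = [41; 1, 5, 2, 4, 2, 5, 1, 82, …] (period length 8).
Convergents:
  p_0/q_0 = 41/1
  p_1/q_1 = 42/1
  p_2/q_2 = 251/6
  p_3/q_3 = 544/13
  p_4/q_4 = 2427/58
  p_5/q_5 = 5398/129
  p_6/q_6 = 29417/703
  p_7/q_7 = 34815/832
q_6 = 703 ≤ 778 < 832 = q_7, so the answer is 29417/703.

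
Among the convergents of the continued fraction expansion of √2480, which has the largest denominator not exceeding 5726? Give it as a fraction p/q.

√2480 = [49; 1, 3, 1, 98, …] (period length 4).
Convergents:
  p_0/q_0 = 49/1
  p_1/q_1 = 50/1
  p_2/q_2 = 199/4
  p_3/q_3 = 249/5
  p_4/q_4 = 24601/494
  p_5/q_5 = 24850/499
  p_6/q_6 = 99151/1991
  p_7/q_7 = 124001/2490
  p_8/q_8 = 12251249/246011
q_7 = 2490 ≤ 5726 < 246011 = q_8, so the answer is 124001/2490.

124001/2490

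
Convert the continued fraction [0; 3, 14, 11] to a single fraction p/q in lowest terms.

155/476

Fold from the inside: start with 11/1.
  14 + 1/11 = 155/11
  3 + 11/155 = 476/155
  0 + 155/476 = 155/476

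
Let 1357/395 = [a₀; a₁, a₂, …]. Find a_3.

1357 = 3·395 + 172   →  a_0 = 3
395 = 2·172 + 51   →  a_1 = 2
172 = 3·51 + 19   →  a_2 = 3
51 = 2·19 + 13   →  a_3 = 2

2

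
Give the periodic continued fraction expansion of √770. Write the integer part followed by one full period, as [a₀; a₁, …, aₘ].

[27; 1, 2, 1, 54]

a₀ = ⌊√770⌋ = 27.
With m₀=0, d₀=1 and mₖ₊₁ = dₖaₖ − mₖ, dₖ₊₁ = (n − mₖ₊₁²)/dₖ, aₖ₊₁ = ⌊(a₀+mₖ₊₁)/dₖ₊₁⌋:
  k=1: m=27, d=41, a=1
  k=2: m=14, d=14, a=2
  k=3: m=14, d=41, a=1
  k=4: m=27, d=1, a=54
d=1 and a=2a₀=54 at k=4, so the next step gives (m, d) = (27, 41) again — its k=1 value — and the period has length 4.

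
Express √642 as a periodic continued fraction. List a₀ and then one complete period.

a₀ = ⌊√642⌋ = 25.
With m₀=0, d₀=1 and mₖ₊₁ = dₖaₖ − mₖ, dₖ₊₁ = (n − mₖ₊₁²)/dₖ, aₖ₊₁ = ⌊(a₀+mₖ₊₁)/dₖ₊₁⌋:
  k=1: m=25, d=17, a=2
  k=2: m=9, d=33, a=1
  k=3: m=24, d=2, a=24
  k=4: m=24, d=33, a=1
  k=5: m=9, d=17, a=2
  k=6: m=25, d=1, a=50
d=1 and a=2a₀=50 at k=6, so the next step gives (m, d) = (25, 17) again — its k=1 value — and the period has length 6.

[25; 2, 1, 24, 1, 2, 50]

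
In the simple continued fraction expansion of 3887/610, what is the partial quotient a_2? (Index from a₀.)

1

3887 = 6·610 + 227   →  a_0 = 6
610 = 2·227 + 156   →  a_1 = 2
227 = 1·156 + 71   →  a_2 = 1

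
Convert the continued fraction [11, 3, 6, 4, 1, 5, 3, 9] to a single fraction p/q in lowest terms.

190273/16814

Using pₖ = aₖpₖ₋₁ + pₖ₋₂ and qₖ = aₖqₖ₋₁ + qₖ₋₂:
  k=0: a=11, p=11, q=1
  k=1: a=3, p=34, q=3
  k=2: a=6, p=215, q=19
  k=3: a=4, p=894, q=79
  k=4: a=1, p=1109, q=98
  k=5: a=5, p=6439, q=569
  k=6: a=3, p=20426, q=1805
  k=7: a=9, p=190273, q=16814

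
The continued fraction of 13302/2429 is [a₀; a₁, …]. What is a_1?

2

13302 = 5·2429 + 1157   →  a_0 = 5
2429 = 2·1157 + 115   →  a_1 = 2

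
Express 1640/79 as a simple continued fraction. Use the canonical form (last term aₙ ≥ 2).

[20; 1, 3, 6, 3]

1640 = 20*79 + 60
79 = 1*60 + 19
60 = 3*19 + 3
19 = 6*3 + 1
3 = 3*1 + 0  (stop)
So 1640/79 = [20; 1, 3, 6, 3].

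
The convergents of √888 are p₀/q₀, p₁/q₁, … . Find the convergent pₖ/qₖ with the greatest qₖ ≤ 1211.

√888 = [29; 1, 3, 1, 58, …] (period length 4).
Convergents:
  p_0/q_0 = 29/1
  p_1/q_1 = 30/1
  p_2/q_2 = 119/4
  p_3/q_3 = 149/5
  p_4/q_4 = 8761/294
  p_5/q_5 = 8910/299
  p_6/q_6 = 35491/1191
  p_7/q_7 = 44401/1490
q_6 = 1191 ≤ 1211 < 1490 = q_7, so the answer is 35491/1191.

35491/1191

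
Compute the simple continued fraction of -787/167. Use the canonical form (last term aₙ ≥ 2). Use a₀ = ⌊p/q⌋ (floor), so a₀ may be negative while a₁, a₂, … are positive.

[-5; 3, 2, 11, 2]

-787 = -5×167 + 48
167 = 3×48 + 23
48 = 2×23 + 2
23 = 11×2 + 1
2 = 2×1 + 0  (stop)
So -787/167 = [-5; 3, 2, 11, 2].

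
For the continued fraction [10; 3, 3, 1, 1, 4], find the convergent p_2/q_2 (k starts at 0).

103/10

Using pₖ = aₖpₖ₋₁ + pₖ₋₂, qₖ = aₖqₖ₋₁ + qₖ₋₂ (with p₋₁=1, p₋₂=0, q₋₁=0, q₋₂=1):
  k=0: a=10, p=10, q=1
  k=1: a=3, p=31, q=3
  k=2: a=3, p=103, q=10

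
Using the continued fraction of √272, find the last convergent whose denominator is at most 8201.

70736/4289

√272 = [16; 2, 32, …] (period length 2).
Convergents:
  p_0/q_0 = 16/1
  p_1/q_1 = 33/2
  p_2/q_2 = 1072/65
  p_3/q_3 = 2177/132
  p_4/q_4 = 70736/4289
  p_5/q_5 = 143649/8710
q_4 = 4289 ≤ 8201 < 8710 = q_5, so the answer is 70736/4289.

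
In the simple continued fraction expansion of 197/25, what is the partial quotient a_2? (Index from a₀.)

197 = 7·25 + 22   →  a_0 = 7
25 = 1·22 + 3   →  a_1 = 1
22 = 7·3 + 1   →  a_2 = 7

7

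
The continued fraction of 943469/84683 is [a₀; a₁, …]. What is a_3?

15

943469 = 11·84683 + 11956   →  a_0 = 11
84683 = 7·11956 + 991   →  a_1 = 7
11956 = 12·991 + 64   →  a_2 = 12
991 = 15·64 + 31   →  a_3 = 15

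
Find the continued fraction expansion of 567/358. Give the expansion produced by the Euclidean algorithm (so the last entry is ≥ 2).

567 = 1×358 + 209
358 = 1×209 + 149
209 = 1×149 + 60
149 = 2×60 + 29
60 = 2×29 + 2
29 = 14×2 + 1
2 = 2×1 + 0  (stop)
So 567/358 = [1; 1, 1, 2, 2, 14, 2].

[1; 1, 1, 2, 2, 14, 2]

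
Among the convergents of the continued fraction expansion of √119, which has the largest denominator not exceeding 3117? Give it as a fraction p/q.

√119 = [10; 1, 9, 1, 20, …] (period length 4).
Convergents:
  p_0/q_0 = 10/1
  p_1/q_1 = 11/1
  p_2/q_2 = 109/10
  p_3/q_3 = 120/11
  p_4/q_4 = 2509/230
  p_5/q_5 = 2629/241
  p_6/q_6 = 26170/2399
  p_7/q_7 = 28799/2640
  p_8/q_8 = 602150/55199
q_7 = 2640 ≤ 3117 < 55199 = q_8, so the answer is 28799/2640.

28799/2640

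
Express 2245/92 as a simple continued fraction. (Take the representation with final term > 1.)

[24; 2, 2, 18]

2245 = 24·92 + 37
92 = 2·37 + 18
37 = 2·18 + 1
18 = 18·1 + 0  (stop)
So 2245/92 = [24; 2, 2, 18].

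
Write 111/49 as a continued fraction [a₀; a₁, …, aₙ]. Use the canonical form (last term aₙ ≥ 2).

[2; 3, 1, 3, 3]

111 = 2×49 + 13
49 = 3×13 + 10
13 = 1×10 + 3
10 = 3×3 + 1
3 = 3×1 + 0  (stop)
So 111/49 = [2; 3, 1, 3, 3].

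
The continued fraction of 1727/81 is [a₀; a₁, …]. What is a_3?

1

1727 = 21·81 + 26   →  a_0 = 21
81 = 3·26 + 3   →  a_1 = 3
26 = 8·3 + 2   →  a_2 = 8
3 = 1·2 + 1   →  a_3 = 1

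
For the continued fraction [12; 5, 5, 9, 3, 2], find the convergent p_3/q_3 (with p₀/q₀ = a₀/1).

Using pₖ = aₖpₖ₋₁ + pₖ₋₂, qₖ = aₖqₖ₋₁ + qₖ₋₂ (with p₋₁=1, p₋₂=0, q₋₁=0, q₋₂=1):
  k=0: a=12, p=12, q=1
  k=1: a=5, p=61, q=5
  k=2: a=5, p=317, q=26
  k=3: a=9, p=2914, q=239

2914/239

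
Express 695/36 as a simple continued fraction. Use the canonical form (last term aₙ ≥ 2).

[19; 3, 3, 1, 2]

695 = 19·36 + 11
36 = 3·11 + 3
11 = 3·3 + 2
3 = 1·2 + 1
2 = 2·1 + 0  (stop)
So 695/36 = [19; 3, 3, 1, 2].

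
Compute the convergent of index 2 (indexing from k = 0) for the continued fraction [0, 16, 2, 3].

Using pₖ = aₖpₖ₋₁ + pₖ₋₂, qₖ = aₖqₖ₋₁ + qₖ₋₂ (with p₋₁=1, p₋₂=0, q₋₁=0, q₋₂=1):
  k=0: a=0, p=0, q=1
  k=1: a=16, p=1, q=16
  k=2: a=2, p=2, q=33

2/33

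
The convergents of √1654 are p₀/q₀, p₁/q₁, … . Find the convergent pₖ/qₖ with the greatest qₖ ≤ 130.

√1654 = [40; 1, 2, 40, 2, 1, 80, …] (period length 6).
Convergents:
  p_0/q_0 = 40/1
  p_1/q_1 = 41/1
  p_2/q_2 = 122/3
  p_3/q_3 = 4921/121
  p_4/q_4 = 9964/245
q_3 = 121 ≤ 130 < 245 = q_4, so the answer is 4921/121.

4921/121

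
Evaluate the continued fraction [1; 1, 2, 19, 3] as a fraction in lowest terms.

Fold from the inside: start with 3/1.
  19 + 1/3 = 58/3
  2 + 3/58 = 119/58
  1 + 58/119 = 177/119
  1 + 119/177 = 296/177

296/177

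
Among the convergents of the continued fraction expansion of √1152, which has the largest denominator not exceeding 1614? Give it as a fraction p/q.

√1152 = [33; 1, 15, 1, 66, …] (period length 4).
Convergents:
  p_0/q_0 = 33/1
  p_1/q_1 = 34/1
  p_2/q_2 = 543/16
  p_3/q_3 = 577/17
  p_4/q_4 = 38625/1138
  p_5/q_5 = 39202/1155
  p_6/q_6 = 626655/18463
q_5 = 1155 ≤ 1614 < 18463 = q_6, so the answer is 39202/1155.

39202/1155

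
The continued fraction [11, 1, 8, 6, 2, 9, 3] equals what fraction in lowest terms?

41582/3497

Using pₖ = aₖpₖ₋₁ + pₖ₋₂ and qₖ = aₖqₖ₋₁ + qₖ₋₂:
  k=0: a=11, p=11, q=1
  k=1: a=1, p=12, q=1
  k=2: a=8, p=107, q=9
  k=3: a=6, p=654, q=55
  k=4: a=2, p=1415, q=119
  k=5: a=9, p=13389, q=1126
  k=6: a=3, p=41582, q=3497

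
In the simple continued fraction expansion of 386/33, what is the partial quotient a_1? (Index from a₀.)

386 = 11·33 + 23   →  a_0 = 11
33 = 1·23 + 10   →  a_1 = 1

1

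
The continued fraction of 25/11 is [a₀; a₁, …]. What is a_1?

25 = 2·11 + 3   →  a_0 = 2
11 = 3·3 + 2   →  a_1 = 3

3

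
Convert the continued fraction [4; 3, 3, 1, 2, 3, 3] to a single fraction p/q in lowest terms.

Using pₖ = aₖpₖ₋₁ + pₖ₋₂ and qₖ = aₖqₖ₋₁ + qₖ₋₂:
  k=0: a=4, p=4, q=1
  k=1: a=3, p=13, q=3
  k=2: a=3, p=43, q=10
  k=3: a=1, p=56, q=13
  k=4: a=2, p=155, q=36
  k=5: a=3, p=521, q=121
  k=6: a=3, p=1718, q=399

1718/399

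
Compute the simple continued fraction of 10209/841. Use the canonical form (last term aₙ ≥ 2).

[12; 7, 5, 3, 7]

10209 = 12×841 + 117
841 = 7×117 + 22
117 = 5×22 + 7
22 = 3×7 + 1
7 = 7×1 + 0  (stop)
So 10209/841 = [12; 7, 5, 3, 7].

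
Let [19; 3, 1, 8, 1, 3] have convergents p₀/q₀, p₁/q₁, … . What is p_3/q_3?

Using pₖ = aₖpₖ₋₁ + pₖ₋₂, qₖ = aₖqₖ₋₁ + qₖ₋₂ (with p₋₁=1, p₋₂=0, q₋₁=0, q₋₂=1):
  k=0: a=19, p=19, q=1
  k=1: a=3, p=58, q=3
  k=2: a=1, p=77, q=4
  k=3: a=8, p=674, q=35

674/35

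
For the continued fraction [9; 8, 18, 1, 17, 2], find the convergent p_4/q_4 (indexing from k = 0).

25055/2746

Using pₖ = aₖpₖ₋₁ + pₖ₋₂, qₖ = aₖqₖ₋₁ + qₖ₋₂ (with p₋₁=1, p₋₂=0, q₋₁=0, q₋₂=1):
  k=0: a=9, p=9, q=1
  k=1: a=8, p=73, q=8
  k=2: a=18, p=1323, q=145
  k=3: a=1, p=1396, q=153
  k=4: a=17, p=25055, q=2746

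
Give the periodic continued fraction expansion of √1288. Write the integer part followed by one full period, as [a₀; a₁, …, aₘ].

a₀ = ⌊√1288⌋ = 35.

[35; 1, 7, 1, 70]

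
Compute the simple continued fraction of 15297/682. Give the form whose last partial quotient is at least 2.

15297 = 22·682 + 293
682 = 2·293 + 96
293 = 3·96 + 5
96 = 19·5 + 1
5 = 5·1 + 0  (stop)
So 15297/682 = [22; 2, 3, 19, 5].

[22; 2, 3, 19, 5]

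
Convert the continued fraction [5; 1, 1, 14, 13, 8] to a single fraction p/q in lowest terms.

16888/3061

Fold from the inside: start with 8/1.
  13 + 1/8 = 105/8
  14 + 8/105 = 1478/105
  1 + 105/1478 = 1583/1478
  1 + 1478/1583 = 3061/1583
  5 + 1583/3061 = 16888/3061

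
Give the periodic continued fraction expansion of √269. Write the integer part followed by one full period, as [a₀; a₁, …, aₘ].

[16; 2, 2, 32]

a₀ = ⌊√269⌋ = 16.
With m₀=0, d₀=1 and mₖ₊₁ = dₖaₖ − mₖ, dₖ₊₁ = (n − mₖ₊₁²)/dₖ, aₖ₊₁ = ⌊(a₀+mₖ₊₁)/dₖ₊₁⌋:
  k=1: m=16, d=13, a=2
  k=2: m=10, d=13, a=2
  k=3: m=16, d=1, a=32
d=1 and a=2a₀=32 at k=3, so the next step gives (m, d) = (16, 13) again — its k=1 value — and the period has length 3.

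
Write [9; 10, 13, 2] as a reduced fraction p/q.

Fold from the inside: start with 2/1.
  13 + 1/2 = 27/2
  10 + 2/27 = 272/27
  9 + 27/272 = 2475/272

2475/272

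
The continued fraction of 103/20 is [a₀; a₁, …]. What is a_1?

103 = 5·20 + 3   →  a_0 = 5
20 = 6·3 + 2   →  a_1 = 6

6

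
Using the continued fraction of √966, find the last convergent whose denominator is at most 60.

√966 = [31; 12, 2, 2, 2, 12, 62, …] (period length 6).
Convergents:
  p_0/q_0 = 31/1
  p_1/q_1 = 373/12
  p_2/q_2 = 777/25
  p_3/q_3 = 1927/62
q_2 = 25 ≤ 60 < 62 = q_3, so the answer is 777/25.

777/25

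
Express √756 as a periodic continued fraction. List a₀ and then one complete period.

[27; 2, 54]

a₀ = ⌊√756⌋ = 27.
With m₀=0, d₀=1 and mₖ₊₁ = dₖaₖ − mₖ, dₖ₊₁ = (n − mₖ₊₁²)/dₖ, aₖ₊₁ = ⌊(a₀+mₖ₊₁)/dₖ₊₁⌋:
  k=1: m=27, d=27, a=2
  k=2: m=27, d=1, a=54
d=1 and a=2a₀=54 at k=2, so the next step gives (m, d) = (27, 27) again — its k=1 value — and the period has length 2.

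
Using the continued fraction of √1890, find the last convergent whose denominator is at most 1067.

46213/1063

√1890 = [43; 2, 9, 6, 9, 2, 86, …] (period length 6).
Convergents:
  p_0/q_0 = 43/1
  p_1/q_1 = 87/2
  p_2/q_2 = 826/19
  p_3/q_3 = 5043/116
  p_4/q_4 = 46213/1063
  p_5/q_5 = 97469/2242
q_4 = 1063 ≤ 1067 < 2242 = q_5, so the answer is 46213/1063.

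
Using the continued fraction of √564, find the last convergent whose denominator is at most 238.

√564 = [23; 1, 2, 1, 46, …] (period length 4).
Convergents:
  p_0/q_0 = 23/1
  p_1/q_1 = 24/1
  p_2/q_2 = 71/3
  p_3/q_3 = 95/4
  p_4/q_4 = 4441/187
  p_5/q_5 = 4536/191
  p_6/q_6 = 13513/569
q_5 = 191 ≤ 238 < 569 = q_6, so the answer is 4536/191.

4536/191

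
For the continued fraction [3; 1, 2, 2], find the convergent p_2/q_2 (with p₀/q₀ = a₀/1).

Using pₖ = aₖpₖ₋₁ + pₖ₋₂, qₖ = aₖqₖ₋₁ + qₖ₋₂ (with p₋₁=1, p₋₂=0, q₋₁=0, q₋₂=1):
  k=0: a=3, p=3, q=1
  k=1: a=1, p=4, q=1
  k=2: a=2, p=11, q=3

11/3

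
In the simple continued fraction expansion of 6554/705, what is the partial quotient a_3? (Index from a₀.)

1

6554 = 9·705 + 209   →  a_0 = 9
705 = 3·209 + 78   →  a_1 = 3
209 = 2·78 + 53   →  a_2 = 2
78 = 1·53 + 25   →  a_3 = 1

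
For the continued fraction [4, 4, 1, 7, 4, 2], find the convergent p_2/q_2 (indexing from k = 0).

21/5

Using pₖ = aₖpₖ₋₁ + pₖ₋₂, qₖ = aₖqₖ₋₁ + qₖ₋₂ (with p₋₁=1, p₋₂=0, q₋₁=0, q₋₂=1):
  k=0: a=4, p=4, q=1
  k=1: a=4, p=17, q=4
  k=2: a=1, p=21, q=5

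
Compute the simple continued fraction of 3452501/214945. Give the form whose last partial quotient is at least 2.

3452501 = 16·214945 + 13381
214945 = 16·13381 + 849
13381 = 15·849 + 646
849 = 1·646 + 203
646 = 3·203 + 37
203 = 5·37 + 18
37 = 2·18 + 1
18 = 18·1 + 0  (stop)
So 3452501/214945 = [16; 16, 15, 1, 3, 5, 2, 18].

[16; 16, 15, 1, 3, 5, 2, 18]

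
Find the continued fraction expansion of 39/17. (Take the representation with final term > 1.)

39 = 2·17 + 5
17 = 3·5 + 2
5 = 2·2 + 1
2 = 2·1 + 0  (stop)
So 39/17 = [2; 3, 2, 2].

[2; 3, 2, 2]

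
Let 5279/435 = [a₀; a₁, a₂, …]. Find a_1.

5279 = 12·435 + 59   →  a_0 = 12
435 = 7·59 + 22   →  a_1 = 7

7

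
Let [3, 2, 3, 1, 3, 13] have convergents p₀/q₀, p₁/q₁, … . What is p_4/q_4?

Using pₖ = aₖpₖ₋₁ + pₖ₋₂, qₖ = aₖqₖ₋₁ + qₖ₋₂ (with p₋₁=1, p₋₂=0, q₋₁=0, q₋₂=1):
  k=0: a=3, p=3, q=1
  k=1: a=2, p=7, q=2
  k=2: a=3, p=24, q=7
  k=3: a=1, p=31, q=9
  k=4: a=3, p=117, q=34

117/34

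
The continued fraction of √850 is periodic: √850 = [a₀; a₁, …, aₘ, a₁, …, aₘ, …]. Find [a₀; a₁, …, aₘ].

[29; 6, 2, 6, 58]

a₀ = ⌊√850⌋ = 29.
With m₀=0, d₀=1 and mₖ₊₁ = dₖaₖ − mₖ, dₖ₊₁ = (n − mₖ₊₁²)/dₖ, aₖ₊₁ = ⌊(a₀+mₖ₊₁)/dₖ₊₁⌋:
  k=1: m=29, d=9, a=6
  k=2: m=25, d=25, a=2
  k=3: m=25, d=9, a=6
  k=4: m=29, d=1, a=58
d=1 and a=2a₀=58 at k=4, so the next step gives (m, d) = (29, 9) again — its k=1 value — and the period has length 4.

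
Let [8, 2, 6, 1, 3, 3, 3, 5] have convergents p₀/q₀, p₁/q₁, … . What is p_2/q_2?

110/13

Using pₖ = aₖpₖ₋₁ + pₖ₋₂, qₖ = aₖqₖ₋₁ + qₖ₋₂ (with p₋₁=1, p₋₂=0, q₋₁=0, q₋₂=1):
  k=0: a=8, p=8, q=1
  k=1: a=2, p=17, q=2
  k=2: a=6, p=110, q=13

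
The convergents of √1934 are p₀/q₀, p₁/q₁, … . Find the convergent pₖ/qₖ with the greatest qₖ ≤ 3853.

√1934 = [43; 1, 42, 1, 86, …] (period length 4).
Convergents:
  p_0/q_0 = 43/1
  p_1/q_1 = 44/1
  p_2/q_2 = 1891/43
  p_3/q_3 = 1935/44
  p_4/q_4 = 168301/3827
  p_5/q_5 = 170236/3871
q_4 = 3827 ≤ 3853 < 3871 = q_5, so the answer is 168301/3827.

168301/3827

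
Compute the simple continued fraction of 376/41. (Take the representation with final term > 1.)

[9; 5, 1, 6]

376 = 9*41 + 7
41 = 5*7 + 6
7 = 1*6 + 1
6 = 6*1 + 0  (stop)
So 376/41 = [9; 5, 1, 6].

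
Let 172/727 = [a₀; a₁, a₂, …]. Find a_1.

172 = 0·727 + 172   →  a_0 = 0
727 = 4·172 + 39   →  a_1 = 4

4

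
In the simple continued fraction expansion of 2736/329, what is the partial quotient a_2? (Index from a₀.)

2736 = 8·329 + 104   →  a_0 = 8
329 = 3·104 + 17   →  a_1 = 3
104 = 6·17 + 2   →  a_2 = 6

6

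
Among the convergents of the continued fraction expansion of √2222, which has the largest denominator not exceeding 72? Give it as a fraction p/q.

1367/29

√2222 = [47; 7, 4, 7, 94, …] (period length 4).
Convergents:
  p_0/q_0 = 47/1
  p_1/q_1 = 330/7
  p_2/q_2 = 1367/29
  p_3/q_3 = 9899/210
q_2 = 29 ≤ 72 < 210 = q_3, so the answer is 1367/29.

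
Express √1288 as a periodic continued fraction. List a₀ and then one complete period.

[35; 1, 7, 1, 70]

a₀ = ⌊√1288⌋ = 35.
With m₀=0, d₀=1 and mₖ₊₁ = dₖaₖ − mₖ, dₖ₊₁ = (n − mₖ₊₁²)/dₖ, aₖ₊₁ = ⌊(a₀+mₖ₊₁)/dₖ₊₁⌋:
  k=1: m=35, d=63, a=1
  k=2: m=28, d=8, a=7
  k=3: m=28, d=63, a=1
  k=4: m=35, d=1, a=70
d=1 and a=2a₀=70 at k=4, so the next step gives (m, d) = (35, 63) again — its k=1 value — and the period has length 4.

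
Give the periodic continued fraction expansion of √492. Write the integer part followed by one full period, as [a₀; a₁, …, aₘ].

a₀ = ⌊√492⌋ = 22.
With m₀=0, d₀=1 and mₖ₊₁ = dₖaₖ − mₖ, dₖ₊₁ = (n − mₖ₊₁²)/dₖ, aₖ₊₁ = ⌊(a₀+mₖ₊₁)/dₖ₊₁⌋:
  k=1: m=22, d=8, a=5
  k=2: m=18, d=21, a=1
  k=3: m=3, d=23, a=1
  k=4: m=20, d=4, a=10
  k=5: m=20, d=23, a=1
  k=6: m=3, d=21, a=1
  k=7: m=18, d=8, a=5
  k=8: m=22, d=1, a=44
d=1 and a=2a₀=44 at k=8, so the next step gives (m, d) = (22, 8) again — its k=1 value — and the period has length 8.

[22; 5, 1, 1, 10, 1, 1, 5, 44]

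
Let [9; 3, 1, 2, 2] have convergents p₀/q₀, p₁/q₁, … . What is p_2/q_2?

Using pₖ = aₖpₖ₋₁ + pₖ₋₂, qₖ = aₖqₖ₋₁ + qₖ₋₂ (with p₋₁=1, p₋₂=0, q₋₁=0, q₋₂=1):
  k=0: a=9, p=9, q=1
  k=1: a=3, p=28, q=3
  k=2: a=1, p=37, q=4

37/4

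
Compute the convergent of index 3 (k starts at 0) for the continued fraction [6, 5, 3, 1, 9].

Using pₖ = aₖpₖ₋₁ + pₖ₋₂, qₖ = aₖqₖ₋₁ + qₖ₋₂ (with p₋₁=1, p₋₂=0, q₋₁=0, q₋₂=1):
  k=0: a=6, p=6, q=1
  k=1: a=5, p=31, q=5
  k=2: a=3, p=99, q=16
  k=3: a=1, p=130, q=21

130/21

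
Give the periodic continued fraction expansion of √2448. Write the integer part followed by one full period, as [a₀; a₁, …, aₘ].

a₀ = ⌊√2448⌋ = 49.
With m₀=0, d₀=1 and mₖ₊₁ = dₖaₖ − mₖ, dₖ₊₁ = (n − mₖ₊₁²)/dₖ, aₖ₊₁ = ⌊(a₀+mₖ₊₁)/dₖ₊₁⌋:
  k=1: m=49, d=47, a=2
  k=2: m=45, d=9, a=10
  k=3: m=45, d=47, a=2
  k=4: m=49, d=1, a=98
d=1 and a=2a₀=98 at k=4, so the next step gives (m, d) = (49, 47) again — its k=1 value — and the period has length 4.

[49; 2, 10, 2, 98]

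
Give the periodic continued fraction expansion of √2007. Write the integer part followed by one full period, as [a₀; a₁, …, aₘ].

[44; 1, 3, 1, 88]

a₀ = ⌊√2007⌋ = 44.
With m₀=0, d₀=1 and mₖ₊₁ = dₖaₖ − mₖ, dₖ₊₁ = (n − mₖ₊₁²)/dₖ, aₖ₊₁ = ⌊(a₀+mₖ₊₁)/dₖ₊₁⌋:
  k=1: m=44, d=71, a=1
  k=2: m=27, d=18, a=3
  k=3: m=27, d=71, a=1
  k=4: m=44, d=1, a=88
d=1 and a=2a₀=88 at k=4, so the next step gives (m, d) = (44, 71) again — its k=1 value — and the period has length 4.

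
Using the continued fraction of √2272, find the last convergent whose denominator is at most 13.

√2272 = [47; 1, 1, 1, 94, …] (period length 4).
Convergents:
  p_0/q_0 = 47/1
  p_1/q_1 = 48/1
  p_2/q_2 = 95/2
  p_3/q_3 = 143/3
  p_4/q_4 = 13537/284
q_3 = 3 ≤ 13 < 284 = q_4, so the answer is 143/3.

143/3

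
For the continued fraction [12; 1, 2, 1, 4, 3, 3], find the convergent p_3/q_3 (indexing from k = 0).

51/4

Using pₖ = aₖpₖ₋₁ + pₖ₋₂, qₖ = aₖqₖ₋₁ + qₖ₋₂ (with p₋₁=1, p₋₂=0, q₋₁=0, q₋₂=1):
  k=0: a=12, p=12, q=1
  k=1: a=1, p=13, q=1
  k=2: a=2, p=38, q=3
  k=3: a=1, p=51, q=4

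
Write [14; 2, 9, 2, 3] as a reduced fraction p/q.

Using pₖ = aₖpₖ₋₁ + pₖ₋₂ and qₖ = aₖqₖ₋₁ + qₖ₋₂:
  k=0: a=14, p=14, q=1
  k=1: a=2, p=29, q=2
  k=2: a=9, p=275, q=19
  k=3: a=2, p=579, q=40
  k=4: a=3, p=2012, q=139

2012/139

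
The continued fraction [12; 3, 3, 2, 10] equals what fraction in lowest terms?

Fold from the inside: start with 10/1.
  2 + 1/10 = 21/10
  3 + 10/21 = 73/21
  3 + 21/73 = 240/73
  12 + 73/240 = 2953/240

2953/240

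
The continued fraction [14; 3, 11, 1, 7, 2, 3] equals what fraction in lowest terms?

Using pₖ = aₖpₖ₋₁ + pₖ₋₂ and qₖ = aₖqₖ₋₁ + qₖ₋₂:
  k=0: a=14, p=14, q=1
  k=1: a=3, p=43, q=3
  k=2: a=11, p=487, q=34
  k=3: a=1, p=530, q=37
  k=4: a=7, p=4197, q=293
  k=5: a=2, p=8924, q=623
  k=6: a=3, p=30969, q=2162

30969/2162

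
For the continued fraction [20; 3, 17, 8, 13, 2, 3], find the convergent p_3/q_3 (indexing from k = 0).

Using pₖ = aₖpₖ₋₁ + pₖ₋₂, qₖ = aₖqₖ₋₁ + qₖ₋₂ (with p₋₁=1, p₋₂=0, q₋₁=0, q₋₂=1):
  k=0: a=20, p=20, q=1
  k=1: a=3, p=61, q=3
  k=2: a=17, p=1057, q=52
  k=3: a=8, p=8517, q=419

8517/419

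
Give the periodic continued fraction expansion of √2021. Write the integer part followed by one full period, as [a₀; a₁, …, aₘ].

[44; 1, 21, 2, 21, 1, 88]

a₀ = ⌊√2021⌋ = 44.
With m₀=0, d₀=1 and mₖ₊₁ = dₖaₖ − mₖ, dₖ₊₁ = (n − mₖ₊₁²)/dₖ, aₖ₊₁ = ⌊(a₀+mₖ₊₁)/dₖ₊₁⌋:
  k=1: m=44, d=85, a=1
  k=2: m=41, d=4, a=21
  k=3: m=43, d=43, a=2
  k=4: m=43, d=4, a=21
  k=5: m=41, d=85, a=1
  k=6: m=44, d=1, a=88
d=1 and a=2a₀=88 at k=6, so the next step gives (m, d) = (44, 85) again — its k=1 value — and the period has length 6.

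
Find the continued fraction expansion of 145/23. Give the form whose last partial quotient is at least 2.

145 = 6×23 + 7
23 = 3×7 + 2
7 = 3×2 + 1
2 = 2×1 + 0  (stop)
So 145/23 = [6; 3, 3, 2].

[6; 3, 3, 2]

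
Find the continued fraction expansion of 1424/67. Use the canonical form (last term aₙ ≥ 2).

[21; 3, 1, 16]

1424 = 21*67 + 17
67 = 3*17 + 16
17 = 1*16 + 1
16 = 16*1 + 0  (stop)
So 1424/67 = [21; 3, 1, 16].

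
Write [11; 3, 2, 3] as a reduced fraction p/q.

271/24

Fold from the inside: start with 3/1.
  2 + 1/3 = 7/3
  3 + 3/7 = 24/7
  11 + 7/24 = 271/24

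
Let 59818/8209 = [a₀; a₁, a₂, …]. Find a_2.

2

59818 = 7·8209 + 2355   →  a_0 = 7
8209 = 3·2355 + 1144   →  a_1 = 3
2355 = 2·1144 + 67   →  a_2 = 2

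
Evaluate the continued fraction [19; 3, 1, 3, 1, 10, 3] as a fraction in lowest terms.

Using pₖ = aₖpₖ₋₁ + pₖ₋₂ and qₖ = aₖqₖ₋₁ + qₖ₋₂:
  k=0: a=19, p=19, q=1
  k=1: a=3, p=58, q=3
  k=2: a=1, p=77, q=4
  k=3: a=3, p=289, q=15
  k=4: a=1, p=366, q=19
  k=5: a=10, p=3949, q=205
  k=6: a=3, p=12213, q=634

12213/634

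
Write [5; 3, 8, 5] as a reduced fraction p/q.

Fold from the inside: start with 5/1.
  8 + 1/5 = 41/5
  3 + 5/41 = 128/41
  5 + 41/128 = 681/128

681/128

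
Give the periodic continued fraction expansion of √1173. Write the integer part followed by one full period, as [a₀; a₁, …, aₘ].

a₀ = ⌊√1173⌋ = 34.
With m₀=0, d₀=1 and mₖ₊₁ = dₖaₖ − mₖ, dₖ₊₁ = (n − mₖ₊₁²)/dₖ, aₖ₊₁ = ⌊(a₀+mₖ₊₁)/dₖ₊₁⌋:
  k=1: m=34, d=17, a=4
  k=2: m=34, d=1, a=68
d=1 and a=2a₀=68 at k=2, so the next step gives (m, d) = (34, 17) again — its k=1 value — and the period has length 2.

[34; 4, 68]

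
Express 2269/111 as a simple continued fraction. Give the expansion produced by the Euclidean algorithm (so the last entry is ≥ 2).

[20; 2, 3, 1, 3, 3]

2269 = 20*111 + 49
111 = 2*49 + 13
49 = 3*13 + 10
13 = 1*10 + 3
10 = 3*3 + 1
3 = 3*1 + 0  (stop)
So 2269/111 = [20; 2, 3, 1, 3, 3].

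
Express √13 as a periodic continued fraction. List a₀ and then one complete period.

[3; 1, 1, 1, 1, 6]

a₀ = ⌊√13⌋ = 3.
With m₀=0, d₀=1 and mₖ₊₁ = dₖaₖ − mₖ, dₖ₊₁ = (n − mₖ₊₁²)/dₖ, aₖ₊₁ = ⌊(a₀+mₖ₊₁)/dₖ₊₁⌋:
  k=1: m=3, d=4, a=1
  k=2: m=1, d=3, a=1
  k=3: m=2, d=3, a=1
  k=4: m=1, d=4, a=1
  k=5: m=3, d=1, a=6
d=1 and a=2a₀=6 at k=5, so the next step gives (m, d) = (3, 4) again — its k=1 value — and the period has length 5.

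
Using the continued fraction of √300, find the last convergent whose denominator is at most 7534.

√300 = [17; 3, 8, 3, 34, …] (period length 4).
Convergents:
  p_0/q_0 = 17/1
  p_1/q_1 = 52/3
  p_2/q_2 = 433/25
  p_3/q_3 = 1351/78
  p_4/q_4 = 46367/2677
  p_5/q_5 = 140452/8109
q_4 = 2677 ≤ 7534 < 8109 = q_5, so the answer is 46367/2677.

46367/2677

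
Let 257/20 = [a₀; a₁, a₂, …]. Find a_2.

257 = 12·20 + 17   →  a_0 = 12
20 = 1·17 + 3   →  a_1 = 1
17 = 5·3 + 2   →  a_2 = 5

5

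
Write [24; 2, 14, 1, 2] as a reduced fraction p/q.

Using pₖ = aₖpₖ₋₁ + pₖ₋₂ and qₖ = aₖqₖ₋₁ + qₖ₋₂:
  k=0: a=24, p=24, q=1
  k=1: a=2, p=49, q=2
  k=2: a=14, p=710, q=29
  k=3: a=1, p=759, q=31
  k=4: a=2, p=2228, q=91

2228/91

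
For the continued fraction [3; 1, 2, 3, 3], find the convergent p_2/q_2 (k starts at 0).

Using pₖ = aₖpₖ₋₁ + pₖ₋₂, qₖ = aₖqₖ₋₁ + qₖ₋₂ (with p₋₁=1, p₋₂=0, q₋₁=0, q₋₂=1):
  k=0: a=3, p=3, q=1
  k=1: a=1, p=4, q=1
  k=2: a=2, p=11, q=3

11/3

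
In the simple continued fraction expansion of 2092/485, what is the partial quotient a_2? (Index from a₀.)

5

2092 = 4·485 + 152   →  a_0 = 4
485 = 3·152 + 29   →  a_1 = 3
152 = 5·29 + 7   →  a_2 = 5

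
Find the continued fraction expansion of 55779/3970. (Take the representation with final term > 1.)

[14; 19, 1, 18, 1, 9]

55779 = 14×3970 + 199
3970 = 19×199 + 189
199 = 1×189 + 10
189 = 18×10 + 9
10 = 1×9 + 1
9 = 9×1 + 0  (stop)
So 55779/3970 = [14; 19, 1, 18, 1, 9].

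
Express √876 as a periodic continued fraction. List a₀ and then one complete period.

[29; 1, 1, 2, 14, 2, 1, 1, 58]

a₀ = ⌊√876⌋ = 29.
With m₀=0, d₀=1 and mₖ₊₁ = dₖaₖ − mₖ, dₖ₊₁ = (n − mₖ₊₁²)/dₖ, aₖ₊₁ = ⌊(a₀+mₖ₊₁)/dₖ₊₁⌋:
  k=1: m=29, d=35, a=1
  k=2: m=6, d=24, a=1
  k=3: m=18, d=23, a=2
  k=4: m=28, d=4, a=14
  k=5: m=28, d=23, a=2
  k=6: m=18, d=24, a=1
  k=7: m=6, d=35, a=1
  k=8: m=29, d=1, a=58
d=1 and a=2a₀=58 at k=8, so the next step gives (m, d) = (29, 35) again — its k=1 value — and the period has length 8.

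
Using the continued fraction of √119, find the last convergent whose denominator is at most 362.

√119 = [10; 1, 9, 1, 20, …] (period length 4).
Convergents:
  p_0/q_0 = 10/1
  p_1/q_1 = 11/1
  p_2/q_2 = 109/10
  p_3/q_3 = 120/11
  p_4/q_4 = 2509/230
  p_5/q_5 = 2629/241
  p_6/q_6 = 26170/2399
q_5 = 241 ≤ 362 < 2399 = q_6, so the answer is 2629/241.

2629/241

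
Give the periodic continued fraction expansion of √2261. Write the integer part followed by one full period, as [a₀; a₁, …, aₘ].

[47; 1, 1, 4, 1, 1, 94]

a₀ = ⌊√2261⌋ = 47.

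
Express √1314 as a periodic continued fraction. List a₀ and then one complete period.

a₀ = ⌊√1314⌋ = 36.
With m₀=0, d₀=1 and mₖ₊₁ = dₖaₖ − mₖ, dₖ₊₁ = (n − mₖ₊₁²)/dₖ, aₖ₊₁ = ⌊(a₀+mₖ₊₁)/dₖ₊₁⌋:
  k=1: m=36, d=18, a=4
  k=2: m=36, d=1, a=72
d=1 and a=2a₀=72 at k=2, so the next step gives (m, d) = (36, 18) again — its k=1 value — and the period has length 2.

[36; 4, 72]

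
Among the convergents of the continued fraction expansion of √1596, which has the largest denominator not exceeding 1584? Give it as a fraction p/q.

√1596 = [39; 1, 18, 1, 78, …] (period length 4).
Convergents:
  p_0/q_0 = 39/1
  p_1/q_1 = 40/1
  p_2/q_2 = 759/19
  p_3/q_3 = 799/20
  p_4/q_4 = 63081/1579
  p_5/q_5 = 63880/1599
q_4 = 1579 ≤ 1584 < 1599 = q_5, so the answer is 63081/1579.

63081/1579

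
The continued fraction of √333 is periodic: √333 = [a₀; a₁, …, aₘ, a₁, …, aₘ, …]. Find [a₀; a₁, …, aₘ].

[18; 4, 36]

a₀ = ⌊√333⌋ = 18.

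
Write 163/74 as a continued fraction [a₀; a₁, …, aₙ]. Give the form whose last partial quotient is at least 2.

[2; 4, 1, 14]

163 = 2·74 + 15
74 = 4·15 + 14
15 = 1·14 + 1
14 = 14·1 + 0  (stop)
So 163/74 = [2; 4, 1, 14].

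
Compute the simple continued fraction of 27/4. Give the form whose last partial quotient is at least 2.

[6; 1, 3]

27 = 6·4 + 3
4 = 1·3 + 1
3 = 3·1 + 0  (stop)
So 27/4 = [6; 1, 3].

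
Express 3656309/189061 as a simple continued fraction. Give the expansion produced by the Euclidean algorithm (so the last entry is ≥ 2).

[19; 2, 1, 17, 1, 13, 16, 15]

3656309 = 19*189061 + 64150
189061 = 2*64150 + 60761
64150 = 1*60761 + 3389
60761 = 17*3389 + 3148
3389 = 1*3148 + 241
3148 = 13*241 + 15
241 = 16*15 + 1
15 = 15*1 + 0  (stop)
So 3656309/189061 = [19; 2, 1, 17, 1, 13, 16, 15].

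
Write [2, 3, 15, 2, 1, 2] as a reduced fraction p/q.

877/377

Using pₖ = aₖpₖ₋₁ + pₖ₋₂ and qₖ = aₖqₖ₋₁ + qₖ₋₂:
  k=0: a=2, p=2, q=1
  k=1: a=3, p=7, q=3
  k=2: a=15, p=107, q=46
  k=3: a=2, p=221, q=95
  k=4: a=1, p=328, q=141
  k=5: a=2, p=877, q=377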